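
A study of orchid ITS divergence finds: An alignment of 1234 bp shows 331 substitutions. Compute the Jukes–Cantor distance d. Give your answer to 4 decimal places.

p = 331/1234 ≈ 0.268233.
d = −(3/4) ln(1 − 4p/3) = −0.75 ln(1 − 0.357644) = −0.75 ln(0.642356)
  = −0.75 × (-0.442613) = 0.331960 substitutions/site.

0.3320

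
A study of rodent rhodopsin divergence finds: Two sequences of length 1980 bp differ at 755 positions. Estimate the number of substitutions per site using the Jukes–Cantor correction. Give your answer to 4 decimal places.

p = 755/1980 ≈ 0.381313.
d = −(3/4) ln(1 − 4p/3) = −0.75 ln(1 − 0.508417) = −0.75 ln(0.491583)
  = −0.75 × (-0.710124) = 0.532593 substitutions/site.

0.5326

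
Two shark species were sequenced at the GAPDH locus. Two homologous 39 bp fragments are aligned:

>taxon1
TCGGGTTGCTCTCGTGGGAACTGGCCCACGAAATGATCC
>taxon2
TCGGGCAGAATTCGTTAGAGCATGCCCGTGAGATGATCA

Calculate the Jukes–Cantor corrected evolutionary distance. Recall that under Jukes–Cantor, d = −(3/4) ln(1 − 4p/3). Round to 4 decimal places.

The sequences differ at 14 of 39 sites, so p = 14/39 ≈ 0.358974.
d = −(3/4) ln(1 − 4p/3) = −0.75 ln(1 − 0.478632) = −0.75 ln(0.521368)
  = −0.75 × (-0.651299) = 0.488474 substitutions/site.

0.4885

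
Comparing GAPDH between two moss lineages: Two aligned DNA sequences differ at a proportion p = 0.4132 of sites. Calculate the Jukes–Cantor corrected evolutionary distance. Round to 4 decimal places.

d = −(3/4) ln(1 − 4p/3) = −0.75 ln(1 − 0.550933) = −0.75 ln(0.449067)
  = −0.75 × (-0.800583) = 0.600437 substitutions/site.

0.6004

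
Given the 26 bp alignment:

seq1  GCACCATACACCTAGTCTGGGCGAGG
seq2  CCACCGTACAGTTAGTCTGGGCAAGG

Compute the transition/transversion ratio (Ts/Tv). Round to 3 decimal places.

1.500

Transitions are A↔G and C↔T; transversions are all other mismatches.
Transitions: 3. Transversions: 2.
R = 3/2 = 1.500.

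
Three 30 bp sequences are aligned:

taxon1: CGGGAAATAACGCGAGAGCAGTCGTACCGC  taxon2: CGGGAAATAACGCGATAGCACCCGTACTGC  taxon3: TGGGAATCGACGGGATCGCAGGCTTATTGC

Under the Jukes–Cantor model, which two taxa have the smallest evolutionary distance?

taxon1–taxon2: 4/30 differ, p = 0.133, d = 0.147.
taxon1–taxon3: 11/30 differ, p = 0.367, d = 0.503.
taxon2–taxon3: 10/30 differ, p = 0.333, d = 0.441.
The smallest distance is between taxon1 and taxon2.

taxon1 and taxon2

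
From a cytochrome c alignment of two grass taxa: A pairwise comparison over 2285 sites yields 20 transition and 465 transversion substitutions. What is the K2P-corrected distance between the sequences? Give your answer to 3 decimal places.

0.256

P = 20/2285 ≈ 0.008753 and Q = 465/2285 ≈ 0.203501.
Under the Kimura two-parameter model, d = −½ ln(1 − 2P − Q) − ¼ ln(1 − 2Q).
1 − 2P − Q = 0.778993, giving −½ ln(0.778993) = 0.124877.
1 − 2Q = 0.592998, giving −¼ ln(0.592998) = 0.130641.
d = 0.124877 + 0.130641 = 0.255518.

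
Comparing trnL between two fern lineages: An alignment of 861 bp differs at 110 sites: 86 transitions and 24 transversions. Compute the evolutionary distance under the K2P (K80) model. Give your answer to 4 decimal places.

0.1435

P = 86/861 ≈ 0.099884 and Q = 24/861 ≈ 0.027875.
Under the Kimura two-parameter model, d = −½ ln(1 − 2P − Q) − ¼ ln(1 − 2Q).
1 − 2P − Q = 0.772357, giving −½ ln(0.772357) = 0.129154.
1 − 2Q = 0.94425, giving −¼ ln(0.94425) = 0.014341.
d = 0.129154 + 0.014341 = 0.143495.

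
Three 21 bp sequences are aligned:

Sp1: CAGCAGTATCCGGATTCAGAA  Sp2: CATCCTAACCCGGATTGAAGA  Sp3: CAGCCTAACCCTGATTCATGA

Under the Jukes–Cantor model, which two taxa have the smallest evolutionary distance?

Sp2 and Sp3

Sp1–Sp2: 8/21 differ, p = 0.381, d = 0.532.
Sp1–Sp3: 7/21 differ, p = 0.333, d = 0.441.
Sp2–Sp3: 4/21 differ, p = 0.190, d = 0.220.
The smallest distance is between Sp2 and Sp3.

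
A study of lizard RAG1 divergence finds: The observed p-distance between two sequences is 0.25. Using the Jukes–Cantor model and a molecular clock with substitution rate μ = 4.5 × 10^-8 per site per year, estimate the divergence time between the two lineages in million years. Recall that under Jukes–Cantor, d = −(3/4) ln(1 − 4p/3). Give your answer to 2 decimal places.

3.38

d = −(3/4) ln(1 − 4p/3) = −0.75 ln(1 − 0.333333) = −0.75 ln(0.666667)
  = −0.75 × (-0.405465) = 0.304099 substitutions/site.
Under a molecular clock d = 2μt, so t = d/(2μ) = 0.304099 / (2 × 4.5 × 10^-8) = 3.38 million years.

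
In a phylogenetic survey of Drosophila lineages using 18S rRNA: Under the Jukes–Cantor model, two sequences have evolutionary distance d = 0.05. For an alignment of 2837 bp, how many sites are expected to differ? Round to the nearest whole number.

137

Invert JC69: p = (3/4)(1 − e^(−4d/3)) = 0.75 × (1 − e^(-0.066667)) = 0.75 × (1 − 0.935507) = 0.048370.
Expected differing sites = pL ≈ 0.048370 × 2837 = 137.22569 ≈ 137.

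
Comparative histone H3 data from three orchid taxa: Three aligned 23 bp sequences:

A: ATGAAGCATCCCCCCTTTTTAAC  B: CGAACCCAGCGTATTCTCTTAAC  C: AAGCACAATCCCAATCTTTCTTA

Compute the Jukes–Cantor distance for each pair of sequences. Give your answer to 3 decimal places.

A–B: 13/23 sites differ → p ≈ 0.565217, d = −0.75 ln(1 − 0.753623) = 1.050669 ≈ 1.051.
A–C: 12/23 sites differ → p ≈ 0.521739, d = −0.75 ln(1 − 0.695652) = 0.892188 ≈ 0.892.
B–C: 15/23 sites differ → p ≈ 0.652174, d = −0.75 ln(1 − 0.869565) = 1.527660 ≈ 1.528.

d(A,B) = 1.051, d(A,C) = 0.892, d(B,C) = 1.528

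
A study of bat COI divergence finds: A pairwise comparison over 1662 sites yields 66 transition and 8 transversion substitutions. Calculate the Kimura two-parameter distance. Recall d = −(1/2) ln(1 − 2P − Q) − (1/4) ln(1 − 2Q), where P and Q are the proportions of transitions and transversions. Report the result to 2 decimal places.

P = 66/1662 ≈ 0.039711 and Q = 8/1662 ≈ 0.004813.
Under the Kimura two-parameter model, d = −½ ln(1 − 2P − Q) − ¼ ln(1 − 2Q).
1 − 2P − Q = 0.915765, giving −½ ln(0.915765) = 0.043998.
1 − 2Q = 0.990374, giving −¼ ln(0.990374) = 0.002418.
d = 0.043998 + 0.002418 = 0.046416.

0.05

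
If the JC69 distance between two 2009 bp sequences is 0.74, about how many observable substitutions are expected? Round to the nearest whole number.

945

Invert JC69: p = (3/4)(1 − e^(−4d/3)) = 0.75 × (1 − e^(-0.986667)) = 0.75 × (1 − 0.372817) = 0.470387.
Expected differing sites = pL ≈ 0.470387 × 2009 = 945.007483 ≈ 945.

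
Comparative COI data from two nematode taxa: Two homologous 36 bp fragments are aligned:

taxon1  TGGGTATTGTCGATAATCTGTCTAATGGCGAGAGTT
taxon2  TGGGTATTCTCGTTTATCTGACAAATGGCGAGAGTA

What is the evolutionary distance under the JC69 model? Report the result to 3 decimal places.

0.188

The sequences differ at 6 of 36 sites (9, 13, 15, 21, 23, 36), so p = 6/36 ≈ 0.166667.
d = −(3/4) ln(1 − 4p/3) = −0.75 ln(1 − 0.222223) = −0.75 ln(0.777777)
  = −0.75 × (-0.251315) = 0.188486 substitutions/site.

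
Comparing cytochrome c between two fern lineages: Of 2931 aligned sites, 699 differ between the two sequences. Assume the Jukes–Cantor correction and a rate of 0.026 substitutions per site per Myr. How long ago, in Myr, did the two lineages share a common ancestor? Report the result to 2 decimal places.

5.52

p = 699/2931 ≈ 0.238485.
d = −(3/4) ln(1 − 4p/3) = −0.75 ln(1 − 0.31798) = −0.75 ln(0.68202)
  = −0.75 × (-0.382696) = 0.287022 substitutions/site.
Under a molecular clock d = 2μt, so t = d/(2μ) = 0.287022 / (2 × 0.026) = 5.52 Myr.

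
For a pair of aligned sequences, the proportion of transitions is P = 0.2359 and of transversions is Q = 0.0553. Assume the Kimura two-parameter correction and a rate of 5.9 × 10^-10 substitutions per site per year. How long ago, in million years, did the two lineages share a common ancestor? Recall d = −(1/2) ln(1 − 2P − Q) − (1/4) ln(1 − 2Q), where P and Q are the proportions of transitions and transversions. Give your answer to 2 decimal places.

Under the Kimura two-parameter model, d = −½ ln(1 − 2P − Q) − ¼ ln(1 − 2Q).
1 − 2P − Q = 0.4729, giving −½ ln(0.4729) = 0.374436.
1 − 2Q = 0.8894, giving −¼ ln(0.8894) = 0.029302.
d = 0.374436 + 0.029302 = 0.403738.
Under a molecular clock d = 2μt, so t = d/(2μ) = 0.403738 / (2 × 5.9 × 10^-10) = 342.15 million years.

342.15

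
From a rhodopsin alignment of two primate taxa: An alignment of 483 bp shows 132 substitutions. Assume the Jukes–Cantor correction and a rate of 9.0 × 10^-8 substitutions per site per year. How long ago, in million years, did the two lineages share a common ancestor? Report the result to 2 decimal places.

p = 132/483 ≈ 0.273292.
d = −(3/4) ln(1 − 4p/3) = −0.75 ln(1 − 0.364389) = −0.75 ln(0.635611)
  = −0.75 × (-0.453169) = 0.339877 substitutions/site.
Under a molecular clock d = 2μt, so t = d/(2μ) = 0.339877 / (2 × 9.0 × 10^-8) = 1.89 million years.

1.89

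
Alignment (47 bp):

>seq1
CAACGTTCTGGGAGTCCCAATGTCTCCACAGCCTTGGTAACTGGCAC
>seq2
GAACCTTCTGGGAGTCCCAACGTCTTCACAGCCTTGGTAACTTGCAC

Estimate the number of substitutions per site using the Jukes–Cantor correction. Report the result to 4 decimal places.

The sequences differ at 5 of 47 sites (1, 5, 21, 26, 43), so p = 5/47 ≈ 0.106383.
d = −(3/4) ln(1 − 4p/3) = −0.75 ln(1 − 0.141844) = −0.75 ln(0.858156)
  = −0.75 × (-0.152969) = 0.114727 substitutions/site.

0.1147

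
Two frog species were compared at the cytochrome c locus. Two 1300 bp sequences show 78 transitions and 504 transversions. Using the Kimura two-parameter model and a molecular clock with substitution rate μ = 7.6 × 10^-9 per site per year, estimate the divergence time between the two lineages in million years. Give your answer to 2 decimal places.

P = 78/1300 = 0.06 and Q = 504/1300 ≈ 0.387692.
Under the Kimura two-parameter model, d = −½ ln(1 − 2P − Q) − ¼ ln(1 − 2Q).
1 − 2P − Q = 0.492308, giving −½ ln(0.492308) = 0.354325.
1 − 2Q = 0.224616, giving −¼ ln(0.224616) = 0.373341.
d = 0.354325 + 0.373341 = 0.727666.
Under a molecular clock d = 2μt, so t = d/(2μ) = 0.727666 / (2 × 7.6 × 10^-9) = 47.87 million years.

47.87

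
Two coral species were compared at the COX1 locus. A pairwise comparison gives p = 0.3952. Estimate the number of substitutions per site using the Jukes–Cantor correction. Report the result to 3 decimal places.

0.561

d = −(3/4) ln(1 − 4p/3) = −0.75 ln(1 − 0.526933) = −0.75 ln(0.473067)
  = −0.75 × (-0.748518) = 0.561389 substitutions/site.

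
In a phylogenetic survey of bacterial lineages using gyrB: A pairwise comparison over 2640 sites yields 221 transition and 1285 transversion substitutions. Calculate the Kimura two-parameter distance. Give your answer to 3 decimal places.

1.438

P = 221/2640 ≈ 0.083712 and Q = 1285/2640 ≈ 0.486742.
Under the Kimura two-parameter model, d = −½ ln(1 − 2P − Q) − ¼ ln(1 − 2Q).
1 − 2P − Q = 0.345834, giving −½ ln(0.345834) = 0.530898.
1 − 2Q = 0.026516, giving −¼ ln(0.026516) = 0.907502.
d = 0.530898 + 0.907502 = 1.438400.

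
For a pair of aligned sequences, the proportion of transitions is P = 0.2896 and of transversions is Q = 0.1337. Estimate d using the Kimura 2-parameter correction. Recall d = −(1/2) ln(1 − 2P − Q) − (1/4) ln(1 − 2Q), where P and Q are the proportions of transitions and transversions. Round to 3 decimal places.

Under the Kimura two-parameter model, d = −½ ln(1 − 2P − Q) − ¼ ln(1 − 2Q).
1 − 2P − Q = 0.2871, giving −½ ln(0.2871) = 0.623962.
1 − 2Q = 0.7326, giving −¼ ln(0.7326) = 0.077789.
d = 0.623962 + 0.077789 = 0.701751.

0.702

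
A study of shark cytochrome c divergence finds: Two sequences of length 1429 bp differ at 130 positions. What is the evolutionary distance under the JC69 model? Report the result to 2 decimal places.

0.10

p = 130/1429 ≈ 0.090973.
d = −(3/4) ln(1 − 4p/3) = −0.75 ln(1 − 0.121297) = −0.75 ln(0.878703)
  = −0.75 × (-0.129308) = 0.096981 substitutions/site.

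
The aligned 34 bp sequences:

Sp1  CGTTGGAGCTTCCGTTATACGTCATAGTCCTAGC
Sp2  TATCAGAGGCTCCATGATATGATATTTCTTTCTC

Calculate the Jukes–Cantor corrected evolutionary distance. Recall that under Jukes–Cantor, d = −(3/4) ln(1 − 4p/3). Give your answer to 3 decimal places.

0.918

The sequences differ at 18 of 34 sites, so p = 18/34 ≈ 0.529412.
d = −(3/4) ln(1 − 4p/3) = −0.75 ln(1 − 0.705883) = −0.75 ln(0.294117)
  = −0.75 × (-1.223778) = 0.917834 substitutions/site.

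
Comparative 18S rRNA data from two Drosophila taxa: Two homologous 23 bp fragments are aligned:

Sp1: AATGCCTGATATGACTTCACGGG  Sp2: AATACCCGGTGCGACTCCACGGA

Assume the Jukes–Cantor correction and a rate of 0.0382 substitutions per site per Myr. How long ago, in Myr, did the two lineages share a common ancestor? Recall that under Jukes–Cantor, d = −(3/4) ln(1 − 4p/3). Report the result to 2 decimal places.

5.11

The sequences differ at 7 of 23 sites (4, 7, 9, 11, 12, 17, 23), so p = 7/23 ≈ 0.304348.
d = −(3/4) ln(1 − 4p/3) = −0.75 ln(1 − 0.405797) = −0.75 ln(0.594203)
  = −0.75 × (-0.520534) = 0.390401 substitutions/site.
Under a molecular clock d = 2μt, so t = d/(2μ) = 0.390401 / (2 × 0.0382) = 5.11 Myr.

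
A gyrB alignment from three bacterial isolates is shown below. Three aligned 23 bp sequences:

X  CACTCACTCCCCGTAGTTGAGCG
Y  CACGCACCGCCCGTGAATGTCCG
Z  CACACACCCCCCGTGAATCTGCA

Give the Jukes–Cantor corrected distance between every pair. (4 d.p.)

d(X,Y) = 0.4674, d(X,Z) = 0.4674, d(Y,Z) = 0.2567

X–Y: 8/23 sites differ → p ≈ 0.347826, d = −0.75 ln(1 − 0.463768) = 0.467391 ≈ 0.4674.
X–Z: 8/23 sites differ → p ≈ 0.347826, d = −0.75 ln(1 − 0.463768) = 0.467391 ≈ 0.4674.
Y–Z: 5/23 sites differ → p ≈ 0.217391, d = −0.75 ln(1 − 0.289855) = 0.256715 ≈ 0.2567.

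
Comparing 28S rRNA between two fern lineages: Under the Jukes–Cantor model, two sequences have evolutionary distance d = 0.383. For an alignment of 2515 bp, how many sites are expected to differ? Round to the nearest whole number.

754

Invert JC69: p = (3/4)(1 − e^(−4d/3)) = 0.75 × (1 − e^(-0.510667)) = 0.75 × (1 − 0.600095) = 0.299929.
Expected differing sites = pL ≈ 0.299929 × 2515 = 754.321435 ≈ 754.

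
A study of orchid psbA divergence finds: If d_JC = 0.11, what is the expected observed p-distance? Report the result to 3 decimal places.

p = (3/4)(1 − e^(−4d/3)) = 0.75 × (1 − e^(-0.146667)) = 0.75 × (1 − 0.863582) = 0.102314.

0.102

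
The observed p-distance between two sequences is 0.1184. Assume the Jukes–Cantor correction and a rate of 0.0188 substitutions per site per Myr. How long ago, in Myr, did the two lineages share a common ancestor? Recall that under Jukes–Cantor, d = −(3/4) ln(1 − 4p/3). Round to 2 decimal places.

3.43

d = −(3/4) ln(1 − 4p/3) = −0.75 ln(1 − 0.157867) = −0.75 ln(0.842133)
  = −0.75 × (-0.171817) = 0.128863 substitutions/site.
Under a molecular clock d = 2μt, so t = d/(2μ) = 0.128863 / (2 × 0.0188) = 3.43 Myr.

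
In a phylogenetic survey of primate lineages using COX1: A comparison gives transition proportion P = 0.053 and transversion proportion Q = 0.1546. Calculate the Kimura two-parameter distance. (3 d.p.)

0.243

Under the Kimura two-parameter model, d = −½ ln(1 − 2P − Q) − ¼ ln(1 − 2Q).
1 − 2P − Q = 0.7394, giving −½ ln(0.7394) = 0.150958.
1 − 2Q = 0.6908, giving −¼ ln(0.6908) = 0.092476.
d = 0.150958 + 0.092476 = 0.243434.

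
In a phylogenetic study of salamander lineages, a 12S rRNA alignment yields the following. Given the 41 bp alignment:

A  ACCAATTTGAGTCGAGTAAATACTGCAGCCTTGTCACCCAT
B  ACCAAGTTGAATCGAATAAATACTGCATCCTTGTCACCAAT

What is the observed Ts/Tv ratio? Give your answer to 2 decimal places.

0.67

Transitions are A↔G and C↔T; transversions are all other mismatches.
Transitions: 2. Transversions: 3.
R = 2/3 = 0.666666… ≈ 0.67 (to 2 d.p.).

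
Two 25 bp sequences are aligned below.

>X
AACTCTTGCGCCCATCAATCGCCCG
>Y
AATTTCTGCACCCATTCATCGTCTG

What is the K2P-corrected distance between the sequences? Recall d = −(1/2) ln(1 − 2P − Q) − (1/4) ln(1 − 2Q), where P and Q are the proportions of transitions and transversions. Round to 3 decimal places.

Of 25 sites, 7 differences are transitions and 1 are transversions, so P = 7/25 = 0.28 and Q = 1/25 = 0.04.
Under the Kimura two-parameter model, d = −½ ln(1 − 2P − Q) − ¼ ln(1 − 2Q).
1 − 2P − Q = 0.4, giving −½ ln(0.4) = 0.458145.
1 − 2Q = 0.92, giving −¼ ln(0.92) = 0.020845.
d = 0.458145 + 0.020845 = 0.478990.

0.479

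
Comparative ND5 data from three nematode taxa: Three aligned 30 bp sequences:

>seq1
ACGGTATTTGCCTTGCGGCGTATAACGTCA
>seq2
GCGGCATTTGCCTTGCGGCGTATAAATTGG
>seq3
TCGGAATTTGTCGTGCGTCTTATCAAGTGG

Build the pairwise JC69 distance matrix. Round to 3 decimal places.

d(seq1,seq2) = 0.233, d(seq1,seq3) = 0.441, d(seq2,seq3) = 0.330

seq1–seq2: 6/30 sites differ → p = 0.2, d = −0.75 ln(1 − 0.266667) = 0.232617 ≈ 0.233.
seq1–seq3: 10/30 sites differ → p ≈ 0.333333, d = −0.75 ln(1 − 0.444444) = 0.440839 ≈ 0.441.
seq2–seq3: 8/30 sites differ → p ≈ 0.266667, d = −0.75 ln(1 − 0.355556) = 0.329526 ≈ 0.330.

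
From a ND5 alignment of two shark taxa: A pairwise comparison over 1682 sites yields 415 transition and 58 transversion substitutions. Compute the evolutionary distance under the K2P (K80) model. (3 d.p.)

0.393

P = 415/1682 ≈ 0.24673 and Q = 58/1682 ≈ 0.034483.
Under the Kimura two-parameter model, d = −½ ln(1 − 2P − Q) − ¼ ln(1 − 2Q).
1 − 2P − Q = 0.472057, giving −½ ln(0.472057) = 0.375328.
1 − 2Q = 0.931034, giving −¼ ln(0.931034) = 0.017865.
d = 0.375328 + 0.017865 = 0.393193.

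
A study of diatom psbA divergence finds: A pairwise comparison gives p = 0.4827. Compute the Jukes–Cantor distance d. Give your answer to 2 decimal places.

0.77

d = −(3/4) ln(1 − 4p/3) = −0.75 ln(1 − 0.6436) = −0.75 ln(0.3564)
  = −0.75 × (-1.031702) = 0.773777 substitutions/site.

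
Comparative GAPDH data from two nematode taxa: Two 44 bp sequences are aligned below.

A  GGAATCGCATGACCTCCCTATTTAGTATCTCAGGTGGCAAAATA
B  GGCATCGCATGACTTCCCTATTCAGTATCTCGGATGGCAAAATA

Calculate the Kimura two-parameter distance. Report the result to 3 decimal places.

Of 44 sites, 4 differences are transitions and 1 are transversions, so P = 4/44 ≈ 0.090909 and Q = 1/44 ≈ 0.022727.
Under the Kimura two-parameter model, d = −½ ln(1 − 2P − Q) − ¼ ln(1 − 2Q).
1 − 2P − Q = 0.795455, giving −½ ln(0.795455) = 0.114421.
1 − 2Q = 0.954546, giving −¼ ln(0.954546) = 0.011630.
d = 0.114421 + 0.011630 = 0.126051.

0.126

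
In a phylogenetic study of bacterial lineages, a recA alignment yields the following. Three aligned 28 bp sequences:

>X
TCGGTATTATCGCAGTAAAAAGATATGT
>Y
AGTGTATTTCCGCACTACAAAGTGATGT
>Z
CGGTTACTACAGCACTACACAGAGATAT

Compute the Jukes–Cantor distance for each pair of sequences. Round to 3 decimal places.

X–Y: 9/28 sites differ → p ≈ 0.321429, d = −0.75 ln(1 − 0.428572) = 0.419713 ≈ 0.420.
X–Z: 11/28 sites differ → p ≈ 0.392857, d = −0.75 ln(1 − 0.523809) = 0.556452 ≈ 0.556.
Y–Z: 9/28 sites differ → p ≈ 0.321429, d = −0.75 ln(1 − 0.428572) = 0.419713 ≈ 0.420.

d(X,Y) = 0.420, d(X,Z) = 0.556, d(Y,Z) = 0.420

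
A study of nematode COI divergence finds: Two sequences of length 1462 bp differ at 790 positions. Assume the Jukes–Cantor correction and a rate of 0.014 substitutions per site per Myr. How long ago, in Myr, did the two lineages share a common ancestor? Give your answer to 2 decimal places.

p = 790/1462 ≈ 0.540356.
d = −(3/4) ln(1 − 4p/3) = −0.75 ln(1 − 0.720475) = −0.75 ln(0.279525)
  = −0.75 × (-1.274664) = 0.955998 substitutions/site.
Under a molecular clock d = 2μt, so t = d/(2μ) = 0.955998 / (2 × 0.014) = 34.14 Myr.

34.14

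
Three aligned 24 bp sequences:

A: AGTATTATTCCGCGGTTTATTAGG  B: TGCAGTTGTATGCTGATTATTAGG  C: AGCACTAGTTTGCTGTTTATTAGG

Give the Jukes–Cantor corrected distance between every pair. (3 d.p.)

A–B: 9/24 sites differ → p = 0.375, d = −0.75 ln(1 − 0.5) = 0.519860 ≈ 0.520.
A–C: 6/24 sites differ → p = 0.25, d = −0.75 ln(1 − 0.333333) = 0.304098 ≈ 0.304.
B–C: 5/24 sites differ → p ≈ 0.208333, d = −0.75 ln(1 − 0.277777) = 0.244066 ≈ 0.244.

d(A,B) = 0.520, d(A,C) = 0.304, d(B,C) = 0.244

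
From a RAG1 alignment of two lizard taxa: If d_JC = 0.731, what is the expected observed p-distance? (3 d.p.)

p = (3/4)(1 − e^(−4d/3)) = 0.75 × (1 − e^(-0.974667)) = 0.75 × (1 − 0.377318) = 0.467012.

0.467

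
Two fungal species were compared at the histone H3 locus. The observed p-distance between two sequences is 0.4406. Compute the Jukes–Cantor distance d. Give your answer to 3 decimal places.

0.664

d = −(3/4) ln(1 − 4p/3) = −0.75 ln(1 − 0.587467) = −0.75 ln(0.412533)
  = −0.75 × (-0.885439) = 0.664079 substitutions/site.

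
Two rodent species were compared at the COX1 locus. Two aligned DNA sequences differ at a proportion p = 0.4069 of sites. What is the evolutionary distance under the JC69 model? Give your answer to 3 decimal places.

0.587

d = −(3/4) ln(1 − 4p/3) = −0.75 ln(1 − 0.542533) = −0.75 ln(0.457467)
  = −0.75 × (-0.782051) = 0.586538 substitutions/site.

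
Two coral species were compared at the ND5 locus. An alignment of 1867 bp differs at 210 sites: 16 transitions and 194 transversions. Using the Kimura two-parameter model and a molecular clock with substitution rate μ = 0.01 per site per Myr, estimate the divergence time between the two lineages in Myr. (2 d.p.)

6.14

P = 16/1867 ≈ 0.00857 and Q = 194/1867 ≈ 0.10391.
Under the Kimura two-parameter model, d = −½ ln(1 − 2P − Q) − ¼ ln(1 − 2Q).
1 − 2P − Q = 0.87895, giving −½ ln(0.87895) = 0.064514.
1 − 2Q = 0.79218, giving −¼ ln(0.79218) = 0.058242.
d = 0.064514 + 0.058242 = 0.122756.
Under a molecular clock d = 2μt, so t = d/(2μ) = 0.122756 / (2 × 0.01) = 6.14 Myr.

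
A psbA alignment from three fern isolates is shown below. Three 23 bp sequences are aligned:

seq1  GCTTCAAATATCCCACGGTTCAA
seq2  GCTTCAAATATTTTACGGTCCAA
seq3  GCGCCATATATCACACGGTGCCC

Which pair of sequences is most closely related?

seq1–seq2: 4/23 differ, p = 0.174, d = 0.198.
seq1–seq3: 7/23 differ, p = 0.304, d = 0.390.
seq2–seq3: 9/23 differ, p = 0.391, d = 0.553.
The smallest distance is between seq1 and seq2.

seq1 and seq2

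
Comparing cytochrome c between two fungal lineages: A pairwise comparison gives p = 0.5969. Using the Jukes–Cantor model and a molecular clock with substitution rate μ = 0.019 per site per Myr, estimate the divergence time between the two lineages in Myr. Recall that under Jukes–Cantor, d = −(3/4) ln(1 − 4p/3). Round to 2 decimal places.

31.36

d = −(3/4) ln(1 − 4p/3) = −0.75 ln(1 − 0.795867) = −0.75 ln(0.204133)
  = −0.75 × (-1.588984) = 1.191738 substitutions/site.
Under a molecular clock d = 2μt, so t = d/(2μ) = 1.191738 / (2 × 0.019) = 31.36 Myr.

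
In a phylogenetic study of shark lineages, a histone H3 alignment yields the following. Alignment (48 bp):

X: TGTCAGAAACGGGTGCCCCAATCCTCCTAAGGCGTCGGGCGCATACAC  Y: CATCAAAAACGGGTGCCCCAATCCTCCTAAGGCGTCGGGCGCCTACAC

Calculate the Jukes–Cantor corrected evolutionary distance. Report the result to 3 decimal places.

0.088

The sequences differ at 4 of 48 sites (1, 2, 6, 43), so p = 4/48 ≈ 0.083333.
d = −(3/4) ln(1 − 4p/3) = −0.75 ln(1 − 0.111111) = −0.75 ln(0.888889)
  = −0.75 × (-0.117783) = 0.088337 substitutions/site.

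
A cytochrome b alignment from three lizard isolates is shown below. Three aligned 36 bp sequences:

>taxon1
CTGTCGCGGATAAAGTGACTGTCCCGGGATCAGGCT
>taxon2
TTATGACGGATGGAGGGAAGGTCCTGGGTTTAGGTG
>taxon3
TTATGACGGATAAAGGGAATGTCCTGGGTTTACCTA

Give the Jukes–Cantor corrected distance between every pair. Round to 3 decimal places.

taxon1–taxon2: 14/36 sites differ → p ≈ 0.388889, d = −0.75 ln(1 − 0.518519) = 0.548166 ≈ 0.548.
taxon1–taxon3: 13/36 sites differ → p ≈ 0.361111, d = −0.75 ln(1 − 0.481481) = 0.492584 ≈ 0.493.
taxon2–taxon3: 6/36 sites differ → p ≈ 0.166667, d = −0.75 ln(1 − 0.222223) = 0.188487 ≈ 0.188.

d(taxon1,taxon2) = 0.548, d(taxon1,taxon3) = 0.493, d(taxon2,taxon3) = 0.188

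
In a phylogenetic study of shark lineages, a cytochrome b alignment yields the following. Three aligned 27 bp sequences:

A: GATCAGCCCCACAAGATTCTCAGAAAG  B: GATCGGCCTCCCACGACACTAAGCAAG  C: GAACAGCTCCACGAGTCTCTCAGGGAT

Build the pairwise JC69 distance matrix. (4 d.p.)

d(A,B) = 0.3770, d(A,C) = 0.3770, d(B,C) = 0.7704

A–B: 8/27 sites differ → p ≈ 0.296296, d = −0.75 ln(1 − 0.395061) = 0.376971 ≈ 0.3770.
A–C: 8/27 sites differ → p ≈ 0.296296, d = −0.75 ln(1 − 0.395061) = 0.376971 ≈ 0.3770.
B–C: 13/27 sites differ → p ≈ 0.481481, d = −0.75 ln(1 − 0.641975) = 0.770364 ≈ 0.7704.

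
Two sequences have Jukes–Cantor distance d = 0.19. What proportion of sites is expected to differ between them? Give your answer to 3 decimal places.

p = (3/4)(1 − e^(−4d/3)) = 0.75 × (1 − e^(-0.253333)) = 0.75 × (1 − 0.776209) = 0.167843.

0.168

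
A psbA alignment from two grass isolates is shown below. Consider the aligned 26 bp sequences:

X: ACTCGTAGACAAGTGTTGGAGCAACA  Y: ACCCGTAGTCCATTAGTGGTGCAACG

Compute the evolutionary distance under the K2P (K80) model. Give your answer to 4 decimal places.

Of 26 sites, 3 differences are transitions and 5 are transversions, so P = 3/26 ≈ 0.115385 and Q = 5/26 ≈ 0.192308.
Under the Kimura two-parameter model, d = −½ ln(1 − 2P − Q) − ¼ ln(1 − 2Q).
1 − 2P − Q = 0.576922, giving −½ ln(0.576922) = 0.275024.
1 − 2Q = 0.615384, giving −¼ ln(0.615384) = 0.121377.
d = 0.275024 + 0.121377 = 0.396401.

0.3964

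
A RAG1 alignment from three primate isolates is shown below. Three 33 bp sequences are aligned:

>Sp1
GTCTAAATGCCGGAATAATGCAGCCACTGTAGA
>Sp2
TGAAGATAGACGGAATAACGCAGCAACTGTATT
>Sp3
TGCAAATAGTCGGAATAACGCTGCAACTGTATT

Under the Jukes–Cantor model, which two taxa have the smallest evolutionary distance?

Sp1–Sp2: 12/33 differ, p = 0.364, d = 0.497.
Sp1–Sp3: 11/33 differ, p = 0.333, d = 0.441.
Sp2–Sp3: 4/33 differ, p = 0.121, d = 0.132.
The smallest distance is between Sp2 and Sp3.

Sp2 and Sp3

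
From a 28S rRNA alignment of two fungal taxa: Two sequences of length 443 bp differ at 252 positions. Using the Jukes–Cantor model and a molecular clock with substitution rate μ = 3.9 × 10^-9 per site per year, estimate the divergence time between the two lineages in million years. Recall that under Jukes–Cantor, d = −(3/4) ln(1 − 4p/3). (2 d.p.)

136.61

p = 252/443 ≈ 0.568849.
d = −(3/4) ln(1 − 4p/3) = −0.75 ln(1 − 0.758465) = −0.75 ln(0.241535)
  = −0.75 × (-1.420741) = 1.065556 substitutions/site.
Under a molecular clock d = 2μt, so t = d/(2μ) = 1.065556 / (2 × 3.9 × 10^-9) = 136.61 million years.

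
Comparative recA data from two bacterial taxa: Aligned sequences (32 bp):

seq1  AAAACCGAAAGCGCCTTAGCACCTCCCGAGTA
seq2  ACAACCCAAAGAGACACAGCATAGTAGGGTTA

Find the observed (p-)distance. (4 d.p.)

The sequences differ at 14 of 32 positions.
p = 14/32 = 0.4375.

0.4375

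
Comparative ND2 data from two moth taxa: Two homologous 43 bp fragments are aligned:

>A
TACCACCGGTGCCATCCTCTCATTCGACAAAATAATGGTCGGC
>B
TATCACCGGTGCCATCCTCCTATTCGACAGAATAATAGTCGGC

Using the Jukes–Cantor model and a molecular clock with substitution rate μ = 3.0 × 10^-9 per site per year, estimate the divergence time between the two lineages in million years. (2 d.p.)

The sequences differ at 5 of 43 sites (3, 20, 21, 30, 37), so p = 5/43 ≈ 0.116279.
d = −(3/4) ln(1 − 4p/3) = −0.75 ln(1 − 0.155039) = −0.75 ln(0.844961)
  = −0.75 × (-0.168465) = 0.126349 substitutions/site.
Under a molecular clock d = 2μt, so t = d/(2μ) = 0.126349 / (2 × 3.0 × 10^-9) = 21.06 million years.

21.06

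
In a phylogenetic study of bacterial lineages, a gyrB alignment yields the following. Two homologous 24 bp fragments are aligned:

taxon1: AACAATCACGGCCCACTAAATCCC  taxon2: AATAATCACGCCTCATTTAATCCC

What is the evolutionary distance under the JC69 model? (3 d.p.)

0.244

The sequences differ at 5 of 24 sites (3, 11, 13, 16, 18), so p = 5/24 ≈ 0.208333.
d = −(3/4) ln(1 − 4p/3) = −0.75 ln(1 − 0.277777) = −0.75 ln(0.722223)
  = −0.75 × (-0.325421) = 0.244066 substitutions/site.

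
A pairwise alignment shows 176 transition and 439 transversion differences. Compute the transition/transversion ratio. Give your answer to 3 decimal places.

0.401

R = 176/439 = 0.400911… ≈ 0.401 (to 3 d.p.).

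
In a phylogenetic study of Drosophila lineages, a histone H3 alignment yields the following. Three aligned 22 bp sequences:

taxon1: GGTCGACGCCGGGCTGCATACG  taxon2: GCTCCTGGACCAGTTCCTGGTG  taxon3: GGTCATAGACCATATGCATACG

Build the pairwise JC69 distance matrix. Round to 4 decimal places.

taxon1–taxon2: 13/22 sites differ → p ≈ 0.590909, d = −0.75 ln(1 − 0.787879) = 1.162949 ≈ 1.1629.
taxon1–taxon3: 8/22 sites differ → p ≈ 0.363636, d = −0.75 ln(1 − 0.484848) = 0.497470 ≈ 0.4975.
taxon2–taxon3: 10/22 sites differ → p ≈ 0.454545, d = −0.75 ln(1 − 0.60606) = 0.698667 ≈ 0.6987.

d(taxon1,taxon2) = 1.1629, d(taxon1,taxon3) = 0.4975, d(taxon2,taxon3) = 0.6987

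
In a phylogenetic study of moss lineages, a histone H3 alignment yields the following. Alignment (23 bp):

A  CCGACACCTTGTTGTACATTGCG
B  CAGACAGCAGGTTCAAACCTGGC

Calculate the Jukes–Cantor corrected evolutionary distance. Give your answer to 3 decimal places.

The sequences differ at 11 of 23 sites, so p = 11/23 ≈ 0.478261.
d = −(3/4) ln(1 − 4p/3) = −0.75 ln(1 − 0.637681) = −0.75 ln(0.362319)
  = −0.75 × (-1.015230) = 0.761423 substitutions/site.

0.761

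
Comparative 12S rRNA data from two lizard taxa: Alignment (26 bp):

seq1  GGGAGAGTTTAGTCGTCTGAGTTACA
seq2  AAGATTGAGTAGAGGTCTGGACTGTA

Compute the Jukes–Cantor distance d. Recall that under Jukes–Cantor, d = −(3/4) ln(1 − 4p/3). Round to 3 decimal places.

The sequences differ at 13 of 26 sites, so p = 13/26 = 0.5.
d = −(3/4) ln(1 − 4p/3) = −0.75 ln(1 − 0.666667) = −0.75 ln(0.333333)
  = −0.75 × (-1.098613) = 0.823960 substitutions/site.

0.824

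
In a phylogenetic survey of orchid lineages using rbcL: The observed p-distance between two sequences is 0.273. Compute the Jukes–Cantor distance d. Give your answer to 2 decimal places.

0.34

d = −(3/4) ln(1 − 4p/3) = −0.75 ln(1 − 0.364) = −0.75 ln(0.636)
  = −0.75 × (-0.452557) = 0.339418 substitutions/site.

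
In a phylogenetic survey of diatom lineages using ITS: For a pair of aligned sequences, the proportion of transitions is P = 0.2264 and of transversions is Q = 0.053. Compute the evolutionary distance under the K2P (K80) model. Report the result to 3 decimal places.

Under the Kimura two-parameter model, d = −½ ln(1 − 2P − Q) − ¼ ln(1 − 2Q).
1 − 2P − Q = 0.4942, giving −½ ln(0.4942) = 0.352407.
1 − 2Q = 0.894, giving −¼ ln(0.894) = 0.028012.
d = 0.352407 + 0.028012 = 0.380419.

0.380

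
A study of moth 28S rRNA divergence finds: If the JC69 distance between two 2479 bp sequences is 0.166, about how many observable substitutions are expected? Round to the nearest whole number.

369

Invert JC69: p = (3/4)(1 − e^(−4d/3)) = 0.75 × (1 − e^(-0.221333)) = 0.75 × (1 − 0.801450) = 0.148913.
Expected differing sites = pL ≈ 0.148913 × 2479 = 369.155327 ≈ 369.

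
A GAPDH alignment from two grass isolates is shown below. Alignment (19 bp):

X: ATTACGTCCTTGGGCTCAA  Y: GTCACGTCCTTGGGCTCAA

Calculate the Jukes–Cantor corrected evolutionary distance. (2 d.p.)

The sequences differ at 2 of 19 sites (1, 3), so p = 2/19 ≈ 0.105263.
d = −(3/4) ln(1 − 4p/3) = −0.75 ln(1 − 0.140351) = −0.75 ln(0.859649)
  = −0.75 × (-0.151231) = 0.113423 substitutions/site.

0.11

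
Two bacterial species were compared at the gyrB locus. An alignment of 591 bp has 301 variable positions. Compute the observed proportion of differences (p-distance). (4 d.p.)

0.5093

p = 301/591 = 0.509306… ≈ 0.5093 (to 4 d.p.).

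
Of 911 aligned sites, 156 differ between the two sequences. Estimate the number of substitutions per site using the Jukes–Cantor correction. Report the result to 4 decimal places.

p = 156/911 ≈ 0.17124.
d = −(3/4) ln(1 − 4p/3) = −0.75 ln(1 − 0.22832) = −0.75 ln(0.77168)
  = −0.75 × (-0.259185) = 0.194389 substitutions/site.

0.1944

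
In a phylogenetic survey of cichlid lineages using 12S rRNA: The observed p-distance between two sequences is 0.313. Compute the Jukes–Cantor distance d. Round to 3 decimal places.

0.405

d = −(3/4) ln(1 − 4p/3) = −0.75 ln(1 − 0.417333) = −0.75 ln(0.582667)
  = −0.75 × (-0.540139) = 0.405104 substitutions/site.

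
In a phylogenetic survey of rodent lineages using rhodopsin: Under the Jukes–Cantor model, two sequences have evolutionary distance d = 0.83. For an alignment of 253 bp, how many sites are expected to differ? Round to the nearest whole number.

127

Invert JC69: p = (3/4)(1 − e^(−4d/3)) = 0.75 × (1 − e^(-1.106667)) = 0.75 × (1 − 0.330659) = 0.502006.
Expected differing sites = pL ≈ 0.502006 × 253 = 127.007518 ≈ 127.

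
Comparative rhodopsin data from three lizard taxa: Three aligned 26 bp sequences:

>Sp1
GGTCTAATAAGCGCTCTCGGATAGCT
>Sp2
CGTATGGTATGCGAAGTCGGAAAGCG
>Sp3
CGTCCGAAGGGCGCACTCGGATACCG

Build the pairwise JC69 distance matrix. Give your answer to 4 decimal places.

d(Sp1,Sp2) = 0.5393, d(Sp1,Sp3) = 0.4643, d(Sp2,Sp3) = 0.5393

Sp1–Sp2: 10/26 sites differ → p ≈ 0.384615, d = −0.75 ln(1 − 0.51282) = 0.539341 ≈ 0.5393.
Sp1–Sp3: 9/26 sites differ → p ≈ 0.346154, d = −0.75 ln(1 − 0.461539) = 0.464280 ≈ 0.4643.
Sp2–Sp3: 10/26 sites differ → p ≈ 0.384615, d = −0.75 ln(1 − 0.51282) = 0.539341 ≈ 0.5393.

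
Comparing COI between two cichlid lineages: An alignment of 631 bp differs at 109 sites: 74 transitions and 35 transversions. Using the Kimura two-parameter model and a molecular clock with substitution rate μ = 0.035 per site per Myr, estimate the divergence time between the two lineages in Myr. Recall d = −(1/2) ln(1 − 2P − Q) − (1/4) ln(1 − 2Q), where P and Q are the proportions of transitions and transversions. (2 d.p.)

P = 74/631 ≈ 0.117274 and Q = 35/631 ≈ 0.055468.
Under the Kimura two-parameter model, d = −½ ln(1 − 2P − Q) − ¼ ln(1 − 2Q).
1 − 2P − Q = 0.709984, giving −½ ln(0.709984) = 0.171256.
1 − 2Q = 0.889064, giving −¼ ln(0.889064) = 0.029397.
d = 0.171256 + 0.029397 = 0.200653.
Under a molecular clock d = 2μt, so t = d/(2μ) = 0.200653 / (2 × 0.035) = 2.87 Myr.

2.87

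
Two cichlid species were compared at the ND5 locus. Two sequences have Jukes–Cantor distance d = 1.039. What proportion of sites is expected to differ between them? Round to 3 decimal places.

p = (3/4)(1 − e^(−4d/3)) = 0.75 × (1 − e^(-1.385333)) = 0.75 × (1 − 0.250240) = 0.562320.

0.562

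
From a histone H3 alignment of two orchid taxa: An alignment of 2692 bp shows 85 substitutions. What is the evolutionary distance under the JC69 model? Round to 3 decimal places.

p = 85/2692 ≈ 0.031575.
d = −(3/4) ln(1 − 4p/3) = −0.75 ln(1 − 0.0421) = −0.75 ln(0.9579)
  = −0.75 × (-0.043012) = 0.032259 substitutions/site.

0.032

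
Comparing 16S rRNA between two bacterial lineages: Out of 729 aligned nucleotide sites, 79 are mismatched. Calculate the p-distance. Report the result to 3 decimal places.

p = 79/729 = 0.108367… ≈ 0.108 (to 3 d.p.).

0.108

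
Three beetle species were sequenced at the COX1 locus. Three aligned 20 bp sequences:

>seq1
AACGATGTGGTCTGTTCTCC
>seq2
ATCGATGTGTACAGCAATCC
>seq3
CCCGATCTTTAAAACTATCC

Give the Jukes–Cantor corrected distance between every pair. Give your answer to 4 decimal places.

d(seq1,seq2) = 0.4715, d(seq1,seq3) = 0.9913, d(seq2,seq3) = 0.4715

seq1–seq2: 7/20 sites differ → p = 0.35, d = −0.75 ln(1 − 0.466667) = 0.471457 ≈ 0.4715.
seq1–seq3: 11/20 sites differ → p = 0.55, d = −0.75 ln(1 − 0.733333) = 0.991316 ≈ 0.9913.
seq2–seq3: 7/20 sites differ → p = 0.35, d = −0.75 ln(1 − 0.466667) = 0.471457 ≈ 0.4715.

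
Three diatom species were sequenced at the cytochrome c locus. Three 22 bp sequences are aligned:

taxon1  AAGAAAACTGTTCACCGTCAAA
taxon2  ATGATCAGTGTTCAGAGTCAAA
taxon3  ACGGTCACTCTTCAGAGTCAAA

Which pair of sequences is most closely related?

taxon2 and taxon3

taxon1–taxon2: 6/22 differ, p = 0.273, d = 0.339.
taxon1–taxon3: 7/22 differ, p = 0.318, d = 0.414.
taxon2–taxon3: 4/22 differ, p = 0.182, d = 0.208.
The smallest distance is between taxon2 and taxon3.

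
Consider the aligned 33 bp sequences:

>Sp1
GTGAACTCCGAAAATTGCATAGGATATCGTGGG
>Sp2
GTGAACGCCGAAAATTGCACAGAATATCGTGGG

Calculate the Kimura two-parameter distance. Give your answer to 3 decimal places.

0.098

Of 33 sites, 2 differences are transitions and 1 are transversions, so P = 2/33 ≈ 0.060606 and Q = 1/33 ≈ 0.030303.
Under the Kimura two-parameter model, d = −½ ln(1 − 2P − Q) − ¼ ln(1 − 2Q).
1 − 2P − Q = 0.848485, giving −½ ln(0.848485) = 0.082151.
1 − 2Q = 0.939394, giving −¼ ln(0.939394) = 0.015630.
d = 0.082151 + 0.015630 = 0.097781.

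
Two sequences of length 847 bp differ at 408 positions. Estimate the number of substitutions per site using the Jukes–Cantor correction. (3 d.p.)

p = 408/847 ≈ 0.4817.
d = −(3/4) ln(1 − 4p/3) = −0.75 ln(1 − 0.642267) = −0.75 ln(0.357733)
  = −0.75 × (-1.027968) = 0.770976 substitutions/site.

0.771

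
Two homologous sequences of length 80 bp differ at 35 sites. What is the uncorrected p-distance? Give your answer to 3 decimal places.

0.438

p = 35/80 = 0.4375 ≈ 0.438 (to 3 d.p.).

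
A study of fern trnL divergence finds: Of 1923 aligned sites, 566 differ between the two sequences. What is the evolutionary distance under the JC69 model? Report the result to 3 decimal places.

p = 566/1923 ≈ 0.294332.
d = −(3/4) ln(1 − 4p/3) = −0.75 ln(1 − 0.392443) = −0.75 ln(0.607557)
  = −0.75 × (-0.498309) = 0.373732 substitutions/site.

0.374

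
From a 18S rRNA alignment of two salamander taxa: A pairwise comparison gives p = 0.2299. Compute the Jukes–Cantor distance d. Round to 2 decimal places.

d = −(3/4) ln(1 − 4p/3) = −0.75 ln(1 − 0.306533) = −0.75 ln(0.693467)
  = −0.75 × (-0.366052) = 0.274539 substitutions/site.

0.27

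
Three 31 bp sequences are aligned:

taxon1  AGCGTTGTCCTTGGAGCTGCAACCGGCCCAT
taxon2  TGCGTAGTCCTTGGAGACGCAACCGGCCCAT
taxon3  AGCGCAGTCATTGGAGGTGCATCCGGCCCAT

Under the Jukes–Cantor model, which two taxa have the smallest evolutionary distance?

taxon1 and taxon2

taxon1–taxon2: 4/31 differ, p = 0.129, d = 0.142.
taxon1–taxon3: 5/31 differ, p = 0.161, d = 0.182.
taxon2–taxon3: 6/31 differ, p = 0.194, d = 0.224.
The smallest distance is between taxon1 and taxon2.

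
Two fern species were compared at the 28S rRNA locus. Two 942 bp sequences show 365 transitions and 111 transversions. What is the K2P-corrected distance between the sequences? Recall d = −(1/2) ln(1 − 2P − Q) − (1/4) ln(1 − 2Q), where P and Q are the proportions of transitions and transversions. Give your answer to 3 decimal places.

1.184

P = 365/942 ≈ 0.387473 and Q = 111/942 ≈ 0.117834.
Under the Kimura two-parameter model, d = −½ ln(1 − 2P − Q) − ¼ ln(1 − 2Q).
1 − 2P − Q = 0.10722, giving −½ ln(0.10722) = 1.116436.
1 − 2Q = 0.764332, giving −¼ ln(0.764332) = 0.067188.
d = 1.116436 + 0.067188 = 1.183624.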